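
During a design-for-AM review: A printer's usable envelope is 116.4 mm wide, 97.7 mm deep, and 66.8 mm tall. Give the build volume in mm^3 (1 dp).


V = 116.4 * 97.7 * 66.8 = 759668.3 mm^3


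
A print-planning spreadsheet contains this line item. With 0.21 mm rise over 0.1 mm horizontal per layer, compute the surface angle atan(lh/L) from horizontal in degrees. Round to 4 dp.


angle = atan(0.21/0.1) = 64.5367 degrees


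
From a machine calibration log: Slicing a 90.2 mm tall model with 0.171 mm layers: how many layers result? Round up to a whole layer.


Layers = ceil(90.2/0.171) = 528


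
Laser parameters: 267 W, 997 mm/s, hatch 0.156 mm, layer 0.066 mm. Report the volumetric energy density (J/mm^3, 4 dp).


E = 267 / (997*0.156*0.066) = 26.0104 J/mm^3


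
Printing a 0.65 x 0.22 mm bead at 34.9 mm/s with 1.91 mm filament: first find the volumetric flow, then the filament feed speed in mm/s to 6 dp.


Q = 0.65 * 0.22 * 34.9 = 4.9907 mm^3/s
A_fil = pi*(1.91/2)^2 = 2.86521104 mm^2
v_feed = 4.9907 / 2.86521104 = 1.741826 mm/s


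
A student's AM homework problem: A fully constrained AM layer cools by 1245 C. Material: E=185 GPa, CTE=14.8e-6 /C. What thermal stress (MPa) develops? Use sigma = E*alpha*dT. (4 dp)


sigma = 185*1000 * 14.8e-6 * 1245 = 3408.81 MPa


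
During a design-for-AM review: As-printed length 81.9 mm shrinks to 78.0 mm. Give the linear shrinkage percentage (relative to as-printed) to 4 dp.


Shrinkage = ((81.9-78.0)/81.9)*100 = 4.7619 %


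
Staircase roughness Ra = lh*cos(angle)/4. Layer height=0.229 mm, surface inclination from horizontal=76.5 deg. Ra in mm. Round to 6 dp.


Ra = 0.229 * cos(76.5) / 4 = 0.013365 mm


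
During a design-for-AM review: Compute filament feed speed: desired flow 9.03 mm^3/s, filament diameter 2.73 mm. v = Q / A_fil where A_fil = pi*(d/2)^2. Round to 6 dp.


A = pi*(2.73/2)^2 = 5.853494
v = 9.03 / 5.853494 = 1.542668 mm/s


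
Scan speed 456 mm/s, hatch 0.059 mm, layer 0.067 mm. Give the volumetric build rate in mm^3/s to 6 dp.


Rate = 456 * 0.059 * 0.067 = 1.802568 mm^3/s


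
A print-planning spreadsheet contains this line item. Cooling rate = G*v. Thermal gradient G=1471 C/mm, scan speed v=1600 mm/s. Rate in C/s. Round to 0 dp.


CR = 1471 * 1600 = 2353600 C/s


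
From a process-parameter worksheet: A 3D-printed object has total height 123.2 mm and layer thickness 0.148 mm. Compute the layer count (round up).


Layers = ceil(123.2/0.148) = 833


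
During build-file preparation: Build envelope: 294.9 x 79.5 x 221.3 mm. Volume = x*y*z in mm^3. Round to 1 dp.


V = 294.9 * 79.5 * 221.3 = 5188278.9 mm^3


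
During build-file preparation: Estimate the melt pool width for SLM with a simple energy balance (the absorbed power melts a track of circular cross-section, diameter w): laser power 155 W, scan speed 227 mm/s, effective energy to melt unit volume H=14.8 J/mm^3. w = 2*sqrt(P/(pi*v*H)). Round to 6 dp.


w = 2*sqrt(155/(pi*227*14.8)) = 0.242369 mm


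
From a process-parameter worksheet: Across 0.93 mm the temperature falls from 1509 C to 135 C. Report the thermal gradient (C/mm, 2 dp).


G = (1509-135)/0.93 = 1477.42 C/mm


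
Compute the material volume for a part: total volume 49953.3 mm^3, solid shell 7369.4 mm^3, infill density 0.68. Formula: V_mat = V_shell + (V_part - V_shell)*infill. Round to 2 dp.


V_infill = (49953.3 - 7369.4) * 0.68 = 28957.05
V_total = 7369.4 + 28957.05 = 36326.45 mm^3


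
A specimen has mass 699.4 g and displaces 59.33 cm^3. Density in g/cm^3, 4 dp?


rho = 699.4 / 59.33 = 11.7883 g/cm^3


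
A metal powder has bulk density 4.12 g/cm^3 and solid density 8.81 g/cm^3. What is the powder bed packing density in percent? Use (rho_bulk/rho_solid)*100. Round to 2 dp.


Packing = (4.12/8.81)*100 = 46.77 %


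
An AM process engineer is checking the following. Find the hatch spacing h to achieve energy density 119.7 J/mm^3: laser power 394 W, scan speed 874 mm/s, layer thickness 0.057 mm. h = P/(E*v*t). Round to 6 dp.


h = 394 / (119.7*874*0.057) = 0.066072 mm


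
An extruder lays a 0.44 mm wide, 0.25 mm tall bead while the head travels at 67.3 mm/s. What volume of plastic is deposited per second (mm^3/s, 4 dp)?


Rate = 0.44 * 0.25 * 67.3 = 7.403 mm^3/s


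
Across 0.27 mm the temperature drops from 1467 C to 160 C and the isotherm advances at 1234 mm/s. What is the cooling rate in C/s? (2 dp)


G = (1467-160)/0.27 = 4840.74074074 C/mm
CR = 4840.74074074 * 1234 = 5973474.07 C/s


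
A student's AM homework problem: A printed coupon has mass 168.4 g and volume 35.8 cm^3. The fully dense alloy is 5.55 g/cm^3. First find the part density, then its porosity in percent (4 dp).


rho_part = 168.4 / 35.8 = 4.70391061 g/cm^3
Porosity = (1 - 4.70391061/5.55)*100 = 15.2449 %


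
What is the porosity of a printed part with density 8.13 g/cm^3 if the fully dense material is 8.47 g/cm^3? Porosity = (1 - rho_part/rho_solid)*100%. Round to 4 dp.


Porosity = (1-8.13/8.47)*100 = 4.0142 %


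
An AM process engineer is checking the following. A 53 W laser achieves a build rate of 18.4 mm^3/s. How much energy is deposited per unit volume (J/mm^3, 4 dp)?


SE = 53 / 18.4 = 2.8804 J/mm^3


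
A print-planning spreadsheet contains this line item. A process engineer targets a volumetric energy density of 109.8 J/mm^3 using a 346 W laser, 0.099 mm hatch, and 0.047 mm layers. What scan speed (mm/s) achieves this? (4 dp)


v = 346 / (109.8*0.099*0.047) = 677.237 mm/s


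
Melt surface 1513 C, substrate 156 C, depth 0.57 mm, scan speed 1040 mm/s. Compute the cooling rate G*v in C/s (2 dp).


G = (1513-156)/0.57 = 2380.70175439 C/mm
CR = 2380.70175439 * 1040 = 2475929.82 C/s


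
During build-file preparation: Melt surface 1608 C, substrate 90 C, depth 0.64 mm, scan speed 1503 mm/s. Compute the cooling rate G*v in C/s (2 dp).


G = (1608-90)/0.64 = 2371.875 C/mm
CR = 2371.875 * 1503 = 3564928.13 C/s


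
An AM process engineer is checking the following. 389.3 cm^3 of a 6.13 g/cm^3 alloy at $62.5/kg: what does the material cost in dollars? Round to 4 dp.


Mass = 389.3*6.13/1000 = 2.386409 kg
Cost = 2.386409 * 62.5 = 149.1506 $


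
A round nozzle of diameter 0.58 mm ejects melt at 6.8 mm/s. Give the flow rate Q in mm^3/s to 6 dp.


A = pi*(0.58/2)^2 = 0.26420794 mm^2
Q = 0.26420794 * 6.8 = 1.796614 mm^3/s


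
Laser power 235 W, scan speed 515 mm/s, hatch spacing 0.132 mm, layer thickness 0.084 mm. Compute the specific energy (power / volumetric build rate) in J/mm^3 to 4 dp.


Build rate = 515 * 0.132 * 0.084 = 5.71032 mm^3/s
SE = 235 / 5.71032 = 41.1536 J/mm^3


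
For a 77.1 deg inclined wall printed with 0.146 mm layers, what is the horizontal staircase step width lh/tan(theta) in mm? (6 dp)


step = 0.146 / tan(77.1) = 0.033438 mm


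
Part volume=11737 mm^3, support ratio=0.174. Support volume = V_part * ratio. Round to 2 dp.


V_support = 11737 * 0.174 = 2042.24 mm^3


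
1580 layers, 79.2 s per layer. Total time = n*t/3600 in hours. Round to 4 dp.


t = 1580 * 79.2 / 3600 = 34.76 hrs


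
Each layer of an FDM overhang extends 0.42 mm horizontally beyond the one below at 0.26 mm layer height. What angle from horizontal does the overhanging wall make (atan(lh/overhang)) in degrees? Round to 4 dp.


angle = atan(0.26/0.42) = 31.7595 degrees


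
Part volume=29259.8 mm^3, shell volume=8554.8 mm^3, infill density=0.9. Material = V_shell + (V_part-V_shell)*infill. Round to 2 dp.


V_infill = (29259.8 - 8554.8) * 0.9 = 18634.5
V_total = 8554.8 + 18634.5 = 27189.3 mm^3


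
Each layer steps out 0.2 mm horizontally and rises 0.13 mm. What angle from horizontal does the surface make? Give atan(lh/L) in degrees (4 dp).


angle = atan(0.13/0.2) = 33.0239 degrees


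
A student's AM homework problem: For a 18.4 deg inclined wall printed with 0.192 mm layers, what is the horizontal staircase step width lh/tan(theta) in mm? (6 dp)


step = 0.192 / tan(18.4) = 0.577173 mm


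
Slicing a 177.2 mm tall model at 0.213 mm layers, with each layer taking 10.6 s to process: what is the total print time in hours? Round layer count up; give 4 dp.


Layers = ceil(177.2/0.213) = 832
t = 832 * 10.6 / 3600 = 2.4498 hrs


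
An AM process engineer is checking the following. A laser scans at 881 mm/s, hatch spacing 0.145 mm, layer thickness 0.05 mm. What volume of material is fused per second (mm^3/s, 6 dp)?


Rate = 881 * 0.145 * 0.05 = 6.38725 mm^3/s


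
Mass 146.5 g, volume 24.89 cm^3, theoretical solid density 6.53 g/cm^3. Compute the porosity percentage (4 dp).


rho_part = 146.5 / 24.89 = 5.88589795 g/cm^3
Porosity = (1 - 5.88589795/6.53)*100 = 9.8637 %


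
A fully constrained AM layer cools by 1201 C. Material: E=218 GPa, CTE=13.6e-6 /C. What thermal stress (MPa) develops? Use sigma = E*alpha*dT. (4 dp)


sigma = 218*1000 * 13.6e-6 * 1201 = 3560.7248 MPa


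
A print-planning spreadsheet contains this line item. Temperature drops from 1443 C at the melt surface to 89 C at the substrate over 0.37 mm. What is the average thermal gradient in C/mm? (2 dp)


G = (1443-89)/0.37 = 3659.46 C/mm


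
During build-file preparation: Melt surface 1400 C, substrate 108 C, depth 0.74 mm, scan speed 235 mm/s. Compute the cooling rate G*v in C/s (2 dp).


G = (1400-108)/0.74 = 1745.94594595 C/mm
CR = 1745.94594595 * 235 = 410297.3 C/s


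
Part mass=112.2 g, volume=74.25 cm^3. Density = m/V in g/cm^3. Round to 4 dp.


rho = 112.2 / 74.25 = 1.5111 g/cm^3


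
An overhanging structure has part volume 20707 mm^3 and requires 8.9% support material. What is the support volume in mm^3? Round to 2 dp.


V_support = 20707 * 0.089 = 1842.92 mm^3


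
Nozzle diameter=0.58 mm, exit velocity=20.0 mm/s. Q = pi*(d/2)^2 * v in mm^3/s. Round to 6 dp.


A = pi*(0.58/2)^2 = 0.26420794 mm^2
Q = 0.26420794 * 20.0 = 5.284159 mm^3/s


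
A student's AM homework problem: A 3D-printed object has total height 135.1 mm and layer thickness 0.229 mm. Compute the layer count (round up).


Layers = ceil(135.1/0.229) = 590


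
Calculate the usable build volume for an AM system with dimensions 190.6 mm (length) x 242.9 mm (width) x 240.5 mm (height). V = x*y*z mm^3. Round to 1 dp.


V = 190.6 * 242.9 * 240.5 = 11134366.0 mm^3


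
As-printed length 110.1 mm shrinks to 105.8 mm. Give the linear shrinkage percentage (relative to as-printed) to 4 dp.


Shrinkage = ((110.1-105.8)/110.1)*100 = 3.9055 %


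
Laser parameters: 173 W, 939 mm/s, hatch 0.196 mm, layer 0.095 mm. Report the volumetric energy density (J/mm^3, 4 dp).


E = 173 / (939*0.196*0.095) = 9.8947 J/mm^3


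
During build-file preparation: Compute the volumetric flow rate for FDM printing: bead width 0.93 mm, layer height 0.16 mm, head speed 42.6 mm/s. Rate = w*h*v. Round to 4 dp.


Rate = 0.93 * 0.16 * 42.6 = 6.3389 mm^3/s


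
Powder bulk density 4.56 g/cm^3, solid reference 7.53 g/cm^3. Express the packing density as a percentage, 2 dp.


Packing = (4.56/7.53)*100 = 60.56 %


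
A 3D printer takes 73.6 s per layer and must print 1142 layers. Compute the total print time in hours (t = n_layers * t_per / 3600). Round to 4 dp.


t = 1142 * 73.6 / 3600 = 23.3476 hrs


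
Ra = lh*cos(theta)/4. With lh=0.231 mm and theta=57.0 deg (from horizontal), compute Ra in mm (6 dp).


Ra = 0.231 * cos(57.0) / 4 = 0.031453 mm


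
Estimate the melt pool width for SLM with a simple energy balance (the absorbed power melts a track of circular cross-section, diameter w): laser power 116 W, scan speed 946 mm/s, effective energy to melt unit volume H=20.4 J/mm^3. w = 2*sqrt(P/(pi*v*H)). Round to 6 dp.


w = 2*sqrt(116/(pi*946*20.4)) = 0.087483 mm


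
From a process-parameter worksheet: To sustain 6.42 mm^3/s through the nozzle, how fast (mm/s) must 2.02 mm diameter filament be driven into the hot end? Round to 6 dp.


A = pi*(2.02/2)^2 = 3.204739
v = 6.42 / 3.204739 = 2.003283 mm/s


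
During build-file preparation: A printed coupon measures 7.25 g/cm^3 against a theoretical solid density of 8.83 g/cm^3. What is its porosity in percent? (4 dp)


Porosity = (1-7.25/8.83)*100 = 17.8935 %


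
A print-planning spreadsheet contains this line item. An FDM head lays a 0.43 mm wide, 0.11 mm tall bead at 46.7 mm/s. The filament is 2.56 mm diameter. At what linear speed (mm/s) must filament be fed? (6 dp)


Q = 0.43 * 0.11 * 46.7 = 2.20891 mm^3/s
A_fil = pi*(2.56/2)^2 = 5.1471854 mm^2
v_feed = 2.20891 / 5.1471854 = 0.429149 mm/s


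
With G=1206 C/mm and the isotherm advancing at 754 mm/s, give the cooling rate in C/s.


CR = 1206 * 754 = 909324 C/s


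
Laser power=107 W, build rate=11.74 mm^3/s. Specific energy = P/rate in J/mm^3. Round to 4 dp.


SE = 107 / 11.74 = 9.1141 J/mm^3


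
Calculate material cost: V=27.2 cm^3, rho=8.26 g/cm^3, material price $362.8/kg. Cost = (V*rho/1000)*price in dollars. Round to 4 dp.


Mass = 27.2*8.26/1000 = 0.224672 kg
Cost = 0.224672 * 362.8 = 81.511 $


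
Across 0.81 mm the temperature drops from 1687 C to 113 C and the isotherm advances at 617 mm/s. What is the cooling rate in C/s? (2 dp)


G = (1687-113)/0.81 = 1943.20987654 C/mm
CR = 1943.20987654 * 617 = 1198960.49 C/s


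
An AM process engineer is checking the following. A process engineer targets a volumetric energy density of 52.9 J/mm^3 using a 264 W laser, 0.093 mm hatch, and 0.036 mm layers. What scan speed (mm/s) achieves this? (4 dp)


v = 264 / (52.9*0.093*0.036) = 1490.6058 mm/s


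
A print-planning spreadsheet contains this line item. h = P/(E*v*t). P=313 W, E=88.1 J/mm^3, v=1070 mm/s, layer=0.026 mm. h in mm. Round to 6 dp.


h = 313 / (88.1*1070*0.026) = 0.127706 mm


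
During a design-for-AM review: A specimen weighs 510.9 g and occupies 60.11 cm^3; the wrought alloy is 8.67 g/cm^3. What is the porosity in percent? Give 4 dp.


rho_part = 510.9 / 60.11 = 8.49941773 g/cm^3
Porosity = (1 - 8.49941773/8.67)*100 = 1.9675 %


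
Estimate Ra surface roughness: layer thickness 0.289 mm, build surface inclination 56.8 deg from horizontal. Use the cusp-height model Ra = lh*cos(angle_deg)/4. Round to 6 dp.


Ra = 0.289 * cos(56.8) / 4 = 0.039561 mm


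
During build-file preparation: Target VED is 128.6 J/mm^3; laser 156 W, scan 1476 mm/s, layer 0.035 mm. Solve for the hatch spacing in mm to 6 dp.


h = 156 / (128.6*1476*0.035) = 0.023482 mm


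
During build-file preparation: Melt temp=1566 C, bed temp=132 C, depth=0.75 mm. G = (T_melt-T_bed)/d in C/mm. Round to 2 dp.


G = (1566-132)/0.75 = 1912.0 C/mm


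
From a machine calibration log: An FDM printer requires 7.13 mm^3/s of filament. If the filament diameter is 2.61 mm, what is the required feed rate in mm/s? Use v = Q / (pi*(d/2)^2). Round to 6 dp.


A = pi*(2.61/2)^2 = 5.350211
v = 7.13 / 5.350211 = 1.332658 mm/s


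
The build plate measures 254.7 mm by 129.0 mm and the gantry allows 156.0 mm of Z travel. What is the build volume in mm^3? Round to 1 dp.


V = 254.7 * 129.0 * 156.0 = 5125582.8 mm^3


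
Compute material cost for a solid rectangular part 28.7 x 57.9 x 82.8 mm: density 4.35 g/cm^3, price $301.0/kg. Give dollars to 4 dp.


V = 28.7 * 57.9 * 82.8 = 137591.244 mm^3 = 137.591244 cm^3
Mass = 137.591244 * 4.35 / 1000 = 0.59852191 kg
Cost = 0.59852191 * 301.0 = 180.1551 $


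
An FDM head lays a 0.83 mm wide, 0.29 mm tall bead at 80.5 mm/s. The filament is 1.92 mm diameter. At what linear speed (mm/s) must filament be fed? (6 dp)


Q = 0.83 * 0.29 * 80.5 = 19.37635 mm^3/s
A_fil = pi*(1.92/2)^2 = 2.89529179 mm^2
v_feed = 19.37635 / 2.89529179 = 6.692365 mm/s


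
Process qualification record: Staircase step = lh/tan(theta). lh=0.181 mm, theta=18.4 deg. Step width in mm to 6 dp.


step = 0.181 / tan(18.4) = 0.544106 mm


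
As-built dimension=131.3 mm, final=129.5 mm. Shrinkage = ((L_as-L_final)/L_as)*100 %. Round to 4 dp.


Shrinkage = ((131.3-129.5)/131.3)*100 = 1.3709 %


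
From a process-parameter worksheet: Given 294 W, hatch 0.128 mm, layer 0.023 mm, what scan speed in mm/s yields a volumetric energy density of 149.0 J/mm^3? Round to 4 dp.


v = 294 / (149.0*0.128*0.023) = 670.2291 mm/s


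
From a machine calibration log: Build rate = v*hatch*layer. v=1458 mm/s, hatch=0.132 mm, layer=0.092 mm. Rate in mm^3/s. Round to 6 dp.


Rate = 1458 * 0.132 * 0.092 = 17.705952 mm^3/s


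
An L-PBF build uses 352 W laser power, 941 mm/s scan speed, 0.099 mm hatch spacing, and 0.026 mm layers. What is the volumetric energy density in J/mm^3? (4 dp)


E = 352 / (941*0.099*0.026) = 145.3264 J/mm^3


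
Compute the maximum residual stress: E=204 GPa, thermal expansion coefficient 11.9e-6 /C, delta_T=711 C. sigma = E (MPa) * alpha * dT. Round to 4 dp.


sigma = 204*1000 * 11.9e-6 * 711 = 1726.0236 MPa


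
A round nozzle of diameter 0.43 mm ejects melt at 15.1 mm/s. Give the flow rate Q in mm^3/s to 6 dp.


A = pi*(0.43/2)^2 = 0.14522012 mm^2
Q = 0.14522012 * 15.1 = 2.192824 mm^3/s


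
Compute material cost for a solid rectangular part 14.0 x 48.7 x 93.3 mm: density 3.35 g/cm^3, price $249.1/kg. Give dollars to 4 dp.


V = 14.0 * 48.7 * 93.3 = 63611.94 mm^3 = 63.61194 cm^3
Mass = 63.61194 * 3.35 / 1000 = 0.2131 kg
Cost = 0.2131 * 249.1 = 53.0832 $


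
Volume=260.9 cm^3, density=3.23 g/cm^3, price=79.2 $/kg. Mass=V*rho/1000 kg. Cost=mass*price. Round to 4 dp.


Mass = 260.9*3.23/1000 = 0.842707 kg
Cost = 0.842707 * 79.2 = 66.7424 $


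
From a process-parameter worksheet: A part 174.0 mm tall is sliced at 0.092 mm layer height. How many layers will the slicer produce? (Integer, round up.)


Layers = ceil(174.0/0.092) = 1892


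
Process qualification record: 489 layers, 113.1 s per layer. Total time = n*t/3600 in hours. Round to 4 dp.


t = 489 * 113.1 / 3600 = 15.3628 hrs


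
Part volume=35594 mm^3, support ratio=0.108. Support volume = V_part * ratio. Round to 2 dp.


V_support = 35594 * 0.108 = 3844.15 mm^3


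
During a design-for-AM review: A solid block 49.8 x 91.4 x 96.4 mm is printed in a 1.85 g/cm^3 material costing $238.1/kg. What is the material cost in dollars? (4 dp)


V = 49.8 * 91.4 * 96.4 = 438785.808 mm^3 = 438.785808 cm^3
Mass = 438.785808 * 1.85 / 1000 = 0.81175374 kg
Cost = 0.81175374 * 238.1 = 193.2786 $


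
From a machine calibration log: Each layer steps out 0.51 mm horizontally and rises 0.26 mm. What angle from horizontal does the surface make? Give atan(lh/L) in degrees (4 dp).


angle = atan(0.26/0.51) = 27.0127 degrees


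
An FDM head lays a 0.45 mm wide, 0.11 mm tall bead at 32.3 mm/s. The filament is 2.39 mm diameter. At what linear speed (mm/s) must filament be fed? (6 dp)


Q = 0.45 * 0.11 * 32.3 = 1.59885 mm^3/s
A_fil = pi*(2.39/2)^2 = 4.48627285 mm^2
v_feed = 1.59885 / 4.48627285 = 0.356387 mm/s


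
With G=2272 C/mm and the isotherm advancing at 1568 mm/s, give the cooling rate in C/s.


CR = 2272 * 1568 = 3562496 C/s


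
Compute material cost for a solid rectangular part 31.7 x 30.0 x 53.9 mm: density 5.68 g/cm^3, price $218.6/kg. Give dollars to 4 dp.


V = 31.7 * 30.0 * 53.9 = 51258.9 mm^3 = 51.2589 cm^3
Mass = 51.2589 * 5.68 / 1000 = 0.29115055 kg
Cost = 0.29115055 * 218.6 = 63.6455 $


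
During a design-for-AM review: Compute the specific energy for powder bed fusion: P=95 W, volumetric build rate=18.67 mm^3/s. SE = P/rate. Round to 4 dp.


SE = 95 / 18.67 = 5.0884 J/mm^3


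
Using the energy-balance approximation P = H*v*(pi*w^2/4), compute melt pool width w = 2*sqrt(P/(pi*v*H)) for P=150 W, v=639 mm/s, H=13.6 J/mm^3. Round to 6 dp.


w = 2*sqrt(150/(pi*639*13.6)) = 0.148245 mm


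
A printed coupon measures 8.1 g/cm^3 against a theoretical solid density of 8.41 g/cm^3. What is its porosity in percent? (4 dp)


Porosity = (1-8.1/8.41)*100 = 3.6861 %


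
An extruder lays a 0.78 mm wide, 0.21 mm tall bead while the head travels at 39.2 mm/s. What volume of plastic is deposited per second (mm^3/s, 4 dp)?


Rate = 0.78 * 0.21 * 39.2 = 6.421 mm^3/s


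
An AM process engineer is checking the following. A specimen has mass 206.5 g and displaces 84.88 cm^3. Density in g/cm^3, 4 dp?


rho = 206.5 / 84.88 = 2.4328 g/cm^3


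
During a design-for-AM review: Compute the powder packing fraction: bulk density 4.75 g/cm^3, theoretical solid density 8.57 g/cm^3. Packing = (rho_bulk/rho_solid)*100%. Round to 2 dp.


Packing = (4.75/8.57)*100 = 55.43 %


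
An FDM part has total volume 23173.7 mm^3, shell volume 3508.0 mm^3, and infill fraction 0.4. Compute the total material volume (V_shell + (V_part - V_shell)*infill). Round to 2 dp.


V_infill = (23173.7 - 3508.0) * 0.4 = 7866.28
V_total = 3508.0 + 7866.28 = 11374.28 mm^3


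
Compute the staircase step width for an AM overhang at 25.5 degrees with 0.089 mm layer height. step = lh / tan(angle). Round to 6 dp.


step = 0.089 / tan(25.5) = 0.186592 mm


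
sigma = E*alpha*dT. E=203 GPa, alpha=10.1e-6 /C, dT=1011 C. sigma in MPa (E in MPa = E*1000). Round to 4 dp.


sigma = 203*1000 * 10.1e-6 * 1011 = 2072.8533 MPa


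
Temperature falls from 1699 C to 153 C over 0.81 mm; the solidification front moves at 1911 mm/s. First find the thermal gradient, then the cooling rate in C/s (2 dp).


G = (1699-153)/0.81 = 1908.64197531 C/mm
CR = 1908.64197531 * 1911 = 3647414.81 C/s


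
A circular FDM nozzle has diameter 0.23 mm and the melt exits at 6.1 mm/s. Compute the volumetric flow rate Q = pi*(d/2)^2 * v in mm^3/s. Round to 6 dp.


A = pi*(0.23/2)^2 = 0.04154756 mm^2
Q = 0.04154756 * 6.1 = 0.25344 mm^3/s


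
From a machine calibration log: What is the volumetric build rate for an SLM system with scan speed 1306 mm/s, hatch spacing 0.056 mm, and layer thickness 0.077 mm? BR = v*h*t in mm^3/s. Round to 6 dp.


Rate = 1306 * 0.056 * 0.077 = 5.631472 mm^3/s


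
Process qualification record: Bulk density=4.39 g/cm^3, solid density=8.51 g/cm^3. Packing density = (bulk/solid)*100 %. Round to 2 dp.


Packing = (4.39/8.51)*100 = 51.59 %


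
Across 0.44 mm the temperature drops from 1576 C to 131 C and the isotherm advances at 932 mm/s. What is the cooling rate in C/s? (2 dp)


G = (1576-131)/0.44 = 3284.09090909 C/mm
CR = 3284.09090909 * 932 = 3060772.73 C/s


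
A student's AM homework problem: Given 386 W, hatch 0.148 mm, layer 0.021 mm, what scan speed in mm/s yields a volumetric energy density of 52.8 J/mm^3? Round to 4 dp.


v = 386 / (52.8*0.148*0.021) = 2352.1899 mm/s


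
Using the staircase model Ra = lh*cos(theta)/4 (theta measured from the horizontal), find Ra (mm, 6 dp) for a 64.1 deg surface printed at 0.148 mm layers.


Ra = 0.148 * cos(64.1) / 4 = 0.016162 mm


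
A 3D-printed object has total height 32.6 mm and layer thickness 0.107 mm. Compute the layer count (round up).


Layers = ceil(32.6/0.107) = 305


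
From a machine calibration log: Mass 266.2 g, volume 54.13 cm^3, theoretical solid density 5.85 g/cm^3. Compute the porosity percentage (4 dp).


rho_part = 266.2 / 54.13 = 4.9177905 g/cm^3
Porosity = (1 - 4.9177905/5.85)*100 = 15.9352 %


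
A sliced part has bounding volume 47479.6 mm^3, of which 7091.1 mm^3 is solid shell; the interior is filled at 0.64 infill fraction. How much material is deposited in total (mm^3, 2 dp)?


V_infill = (47479.6 - 7091.1) * 0.64 = 25848.64
V_total = 7091.1 + 25848.64 = 32939.74 mm^3


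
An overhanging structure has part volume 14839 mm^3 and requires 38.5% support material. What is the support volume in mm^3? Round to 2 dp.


V_support = 14839 * 0.385 = 5713.02 mm^3


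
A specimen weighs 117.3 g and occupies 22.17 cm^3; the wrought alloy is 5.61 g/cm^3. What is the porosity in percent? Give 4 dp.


rho_part = 117.3 / 22.17 = 5.29093369 g/cm^3
Porosity = (1 - 5.29093369/5.61)*100 = 5.6875 %


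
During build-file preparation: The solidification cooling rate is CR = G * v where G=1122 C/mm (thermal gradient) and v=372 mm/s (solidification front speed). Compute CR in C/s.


CR = 1122 * 372 = 417384 C/s


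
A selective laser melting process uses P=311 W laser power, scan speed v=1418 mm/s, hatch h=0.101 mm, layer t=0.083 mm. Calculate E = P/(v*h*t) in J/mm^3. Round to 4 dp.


E = 311 / (1418*0.101*0.083) = 26.1628 J/mm^3


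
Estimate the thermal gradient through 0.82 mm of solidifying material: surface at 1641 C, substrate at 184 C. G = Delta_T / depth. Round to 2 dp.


G = (1641-184)/0.82 = 1776.83 C/mm


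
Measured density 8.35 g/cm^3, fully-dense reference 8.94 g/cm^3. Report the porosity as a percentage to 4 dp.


Porosity = (1-8.35/8.94)*100 = 6.5996 %


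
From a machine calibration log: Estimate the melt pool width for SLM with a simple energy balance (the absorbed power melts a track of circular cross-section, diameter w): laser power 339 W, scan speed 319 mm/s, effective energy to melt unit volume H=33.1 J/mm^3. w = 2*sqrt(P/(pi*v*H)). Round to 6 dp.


w = 2*sqrt(339/(pi*319*33.1)) = 0.202183 mm


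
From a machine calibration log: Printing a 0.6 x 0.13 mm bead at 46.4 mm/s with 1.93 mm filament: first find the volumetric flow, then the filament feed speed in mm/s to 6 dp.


Q = 0.6 * 0.13 * 46.4 = 3.6192 mm^3/s
A_fil = pi*(1.93/2)^2 = 2.92552962 mm^2
v_feed = 3.6192 / 2.92552962 = 1.237109 mm/s


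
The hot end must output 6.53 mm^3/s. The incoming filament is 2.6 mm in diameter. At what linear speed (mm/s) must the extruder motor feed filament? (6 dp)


A = pi*(2.6/2)^2 = 5.309292
v = 6.53 / 5.309292 = 1.229919 mm/s


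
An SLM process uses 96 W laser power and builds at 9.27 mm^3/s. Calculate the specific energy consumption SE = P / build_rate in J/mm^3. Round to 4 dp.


SE = 96 / 9.27 = 10.356 J/mm^3


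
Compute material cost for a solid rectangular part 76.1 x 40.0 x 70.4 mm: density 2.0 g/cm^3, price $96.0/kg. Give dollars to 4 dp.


V = 76.1 * 40.0 * 70.4 = 214297.6 mm^3 = 214.2976 cm^3
Mass = 214.2976 * 2.0 / 1000 = 0.4285952 kg
Cost = 0.4285952 * 96.0 = 41.1451 $


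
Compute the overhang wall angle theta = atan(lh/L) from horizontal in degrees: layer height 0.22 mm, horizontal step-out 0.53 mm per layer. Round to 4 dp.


angle = atan(0.22/0.53) = 22.5431 degrees


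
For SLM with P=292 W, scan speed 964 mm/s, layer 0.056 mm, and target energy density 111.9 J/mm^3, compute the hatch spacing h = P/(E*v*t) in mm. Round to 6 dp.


h = 292 / (111.9*964*0.056) = 0.048338 mm


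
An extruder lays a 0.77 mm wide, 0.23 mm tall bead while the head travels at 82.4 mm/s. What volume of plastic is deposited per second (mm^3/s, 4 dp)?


Rate = 0.77 * 0.23 * 82.4 = 14.593 mm^3/s


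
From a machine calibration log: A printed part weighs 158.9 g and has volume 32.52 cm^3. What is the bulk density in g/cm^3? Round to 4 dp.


rho = 158.9 / 32.52 = 4.8862 g/cm^3


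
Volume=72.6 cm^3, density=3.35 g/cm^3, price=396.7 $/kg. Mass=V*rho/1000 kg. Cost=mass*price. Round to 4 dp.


Mass = 72.6*3.35/1000 = 0.24321 kg
Cost = 0.24321 * 396.7 = 96.4814 $


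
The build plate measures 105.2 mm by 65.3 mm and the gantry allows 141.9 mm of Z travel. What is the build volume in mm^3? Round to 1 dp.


V = 105.2 * 65.3 * 141.9 = 974790.6 mm^3


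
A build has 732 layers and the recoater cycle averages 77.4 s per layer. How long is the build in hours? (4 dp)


t = 732 * 77.4 / 3600 = 15.738 hrs


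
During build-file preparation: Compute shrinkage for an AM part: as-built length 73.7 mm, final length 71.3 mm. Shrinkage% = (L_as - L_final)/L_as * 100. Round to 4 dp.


Shrinkage = ((73.7-71.3)/73.7)*100 = 3.2564 %


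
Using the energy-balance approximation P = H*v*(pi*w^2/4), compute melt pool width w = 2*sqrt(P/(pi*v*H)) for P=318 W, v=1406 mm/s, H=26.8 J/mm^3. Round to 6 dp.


w = 2*sqrt(318/(pi*1406*26.8)) = 0.103659 mm


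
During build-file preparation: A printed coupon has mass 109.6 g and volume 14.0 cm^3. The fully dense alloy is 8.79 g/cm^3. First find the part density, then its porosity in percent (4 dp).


rho_part = 109.6 / 14.0 = 7.82857143 g/cm^3
Porosity = (1 - 7.82857143/8.79)*100 = 10.9378 %


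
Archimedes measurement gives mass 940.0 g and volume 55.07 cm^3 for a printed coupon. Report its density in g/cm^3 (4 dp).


rho = 940.0 / 55.07 = 17.0692 g/cm^3


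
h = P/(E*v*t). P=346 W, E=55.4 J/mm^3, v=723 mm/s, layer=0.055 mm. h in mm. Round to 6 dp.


h = 346 / (55.4*723*0.055) = 0.15706 mm


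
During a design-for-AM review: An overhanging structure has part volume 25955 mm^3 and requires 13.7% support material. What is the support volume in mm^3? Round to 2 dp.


V_support = 25955 * 0.137 = 3555.84 mm^3


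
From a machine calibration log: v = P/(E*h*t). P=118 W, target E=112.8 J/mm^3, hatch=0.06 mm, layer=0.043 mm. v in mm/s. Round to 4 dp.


v = 118 / (112.8*0.06*0.043) = 405.4648 mm/s


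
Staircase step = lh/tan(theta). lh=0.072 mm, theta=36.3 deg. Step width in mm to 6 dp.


step = 0.072 / tan(36.3) = 0.098016 mm


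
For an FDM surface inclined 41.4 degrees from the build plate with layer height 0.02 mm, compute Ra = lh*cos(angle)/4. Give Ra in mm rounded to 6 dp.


Ra = 0.02 * cos(41.4) / 4 = 0.003751 mm


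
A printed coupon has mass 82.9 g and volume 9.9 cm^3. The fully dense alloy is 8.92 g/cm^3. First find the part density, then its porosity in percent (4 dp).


rho_part = 82.9 / 9.9 = 8.37373737 g/cm^3
Porosity = (1 - 8.37373737/8.92)*100 = 6.124 %


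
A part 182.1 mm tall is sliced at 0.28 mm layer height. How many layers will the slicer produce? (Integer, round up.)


Layers = ceil(182.1/0.28) = 651


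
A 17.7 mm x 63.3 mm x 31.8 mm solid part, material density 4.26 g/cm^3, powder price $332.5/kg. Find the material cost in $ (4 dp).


V = 17.7 * 63.3 * 31.8 = 35629.038 mm^3 = 35.629038 cm^3
Mass = 35.629038 * 4.26 / 1000 = 0.1517797 kg
Cost = 0.1517797 * 332.5 = 50.4668 $


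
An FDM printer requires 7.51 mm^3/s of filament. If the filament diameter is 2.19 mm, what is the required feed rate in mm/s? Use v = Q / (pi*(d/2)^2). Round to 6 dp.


A = pi*(2.19/2)^2 = 3.766848
v = 7.51 / 3.766848 = 1.993709 mm/s


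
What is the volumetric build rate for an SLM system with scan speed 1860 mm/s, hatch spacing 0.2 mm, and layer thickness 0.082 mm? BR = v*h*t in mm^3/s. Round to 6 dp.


Rate = 1860 * 0.2 * 0.082 = 30.504 mm^3/s


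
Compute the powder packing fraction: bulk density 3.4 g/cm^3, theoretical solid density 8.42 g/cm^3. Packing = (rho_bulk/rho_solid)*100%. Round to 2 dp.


Packing = (3.4/8.42)*100 = 40.38 %


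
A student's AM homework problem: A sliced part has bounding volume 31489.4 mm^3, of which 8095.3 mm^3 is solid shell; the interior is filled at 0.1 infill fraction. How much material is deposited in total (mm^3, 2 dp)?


V_infill = (31489.4 - 8095.3) * 0.1 = 2339.41
V_total = 8095.3 + 2339.41 = 10434.71 mm^3


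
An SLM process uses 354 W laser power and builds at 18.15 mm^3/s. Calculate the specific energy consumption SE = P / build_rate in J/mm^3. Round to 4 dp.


SE = 354 / 18.15 = 19.5041 J/mm^3


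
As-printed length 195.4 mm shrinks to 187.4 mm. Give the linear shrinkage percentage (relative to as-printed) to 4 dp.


Shrinkage = ((195.4-187.4)/195.4)*100 = 4.0942 %


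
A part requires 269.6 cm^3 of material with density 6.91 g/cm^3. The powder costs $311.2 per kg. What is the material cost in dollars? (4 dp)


Mass = 269.6*6.91/1000 = 1.862936 kg
Cost = 1.862936 * 311.2 = 579.7457 $


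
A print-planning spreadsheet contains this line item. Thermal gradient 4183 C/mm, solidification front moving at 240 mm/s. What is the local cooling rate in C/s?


CR = 4183 * 240 = 1003920 C/s


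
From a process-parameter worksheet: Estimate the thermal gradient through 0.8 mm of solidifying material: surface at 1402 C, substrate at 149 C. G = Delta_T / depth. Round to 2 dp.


G = (1402-149)/0.8 = 1566.25 C/mm


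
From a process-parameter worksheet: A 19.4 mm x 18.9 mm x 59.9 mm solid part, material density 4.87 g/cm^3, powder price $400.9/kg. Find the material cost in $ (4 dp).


V = 19.4 * 18.9 * 59.9 = 21962.934 mm^3 = 21.962934 cm^3
Mass = 21.962934 * 4.87 / 1000 = 0.10695949 kg
Cost = 0.10695949 * 400.9 = 42.8801 $


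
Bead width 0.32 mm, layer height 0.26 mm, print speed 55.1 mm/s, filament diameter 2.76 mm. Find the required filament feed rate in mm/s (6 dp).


Q = 0.32 * 0.26 * 55.1 = 4.58432 mm^3/s
A_fil = pi*(2.76/2)^2 = 5.98284905 mm^2
v_feed = 4.58432 / 5.98284905 = 0.766244 mm/s


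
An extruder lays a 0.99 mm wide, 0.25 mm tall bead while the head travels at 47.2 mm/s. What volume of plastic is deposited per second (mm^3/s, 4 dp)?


Rate = 0.99 * 0.25 * 47.2 = 11.682 mm^3/s


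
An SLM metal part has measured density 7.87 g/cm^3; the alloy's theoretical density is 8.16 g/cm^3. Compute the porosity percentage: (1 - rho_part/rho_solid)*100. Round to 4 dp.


Porosity = (1-7.87/8.16)*100 = 3.5539 %


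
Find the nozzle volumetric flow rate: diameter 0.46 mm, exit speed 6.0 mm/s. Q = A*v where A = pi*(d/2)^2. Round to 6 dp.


A = pi*(0.46/2)^2 = 0.16619025 mm^2
Q = 0.16619025 * 6.0 = 0.997142 mm^3/s


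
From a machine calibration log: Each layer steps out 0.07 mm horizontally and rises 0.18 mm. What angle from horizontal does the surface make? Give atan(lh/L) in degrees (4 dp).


angle = atan(0.18/0.07) = 68.7495 degrees


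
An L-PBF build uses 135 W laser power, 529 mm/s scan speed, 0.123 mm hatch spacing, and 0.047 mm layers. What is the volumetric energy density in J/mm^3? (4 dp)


E = 135 / (529*0.123*0.047) = 44.1444 J/mm^3


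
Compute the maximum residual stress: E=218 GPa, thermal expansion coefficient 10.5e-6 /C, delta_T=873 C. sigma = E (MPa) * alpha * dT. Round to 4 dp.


sigma = 218*1000 * 10.5e-6 * 873 = 1998.297 MPa


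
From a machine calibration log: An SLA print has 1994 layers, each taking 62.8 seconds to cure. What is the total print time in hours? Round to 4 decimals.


t = 1994 * 62.8 / 3600 = 34.7842 hrs


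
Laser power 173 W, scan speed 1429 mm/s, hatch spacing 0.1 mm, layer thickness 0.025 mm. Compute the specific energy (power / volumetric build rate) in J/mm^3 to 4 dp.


Build rate = 1429 * 0.1 * 0.025 = 3.5725 mm^3/s
SE = 173 / 3.5725 = 48.4255 J/mm^3


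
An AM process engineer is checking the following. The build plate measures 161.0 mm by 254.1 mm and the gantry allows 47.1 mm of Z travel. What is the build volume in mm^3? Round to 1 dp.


V = 161.0 * 254.1 * 47.1 = 1926865.7 mm^3


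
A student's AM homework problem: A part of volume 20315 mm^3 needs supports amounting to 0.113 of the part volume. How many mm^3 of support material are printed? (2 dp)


V_support = 20315 * 0.113 = 2295.6 mm^3


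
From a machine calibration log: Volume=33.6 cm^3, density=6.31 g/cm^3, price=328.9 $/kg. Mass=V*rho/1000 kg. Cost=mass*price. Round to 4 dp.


Mass = 33.6*6.31/1000 = 0.212016 kg
Cost = 0.212016 * 328.9 = 69.7321 $


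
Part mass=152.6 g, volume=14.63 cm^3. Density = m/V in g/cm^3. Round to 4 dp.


rho = 152.6 / 14.63 = 10.4306 g/cm^3


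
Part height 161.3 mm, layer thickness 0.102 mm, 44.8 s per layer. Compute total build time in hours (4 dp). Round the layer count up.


Layers = ceil(161.3/0.102) = 1582
t = 1582 * 44.8 / 3600 = 19.6871 hrs


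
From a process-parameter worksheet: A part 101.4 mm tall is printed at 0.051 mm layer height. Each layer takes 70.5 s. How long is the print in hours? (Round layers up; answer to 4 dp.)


Layers = ceil(101.4/0.051) = 1989
t = 1989 * 70.5 / 3600 = 38.9513 hrs


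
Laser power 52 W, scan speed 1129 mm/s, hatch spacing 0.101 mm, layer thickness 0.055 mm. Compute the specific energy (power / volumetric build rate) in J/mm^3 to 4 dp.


Build rate = 1129 * 0.101 * 0.055 = 6.271595 mm^3/s
SE = 52 / 6.271595 = 8.2914 J/mm^3


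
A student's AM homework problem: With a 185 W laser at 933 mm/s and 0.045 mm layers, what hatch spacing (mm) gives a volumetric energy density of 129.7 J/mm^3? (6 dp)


h = 185 / (129.7*933*0.045) = 0.033973 mm


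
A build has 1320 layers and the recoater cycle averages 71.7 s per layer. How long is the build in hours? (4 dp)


t = 1320 * 71.7 / 3600 = 26.29 hrs


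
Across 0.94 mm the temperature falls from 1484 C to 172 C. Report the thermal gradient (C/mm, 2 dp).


G = (1484-172)/0.94 = 1395.74 C/mm


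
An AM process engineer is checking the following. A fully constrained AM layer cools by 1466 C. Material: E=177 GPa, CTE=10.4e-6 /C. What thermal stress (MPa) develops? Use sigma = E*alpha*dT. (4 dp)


sigma = 177*1000 * 10.4e-6 * 1466 = 2698.6128 MPa


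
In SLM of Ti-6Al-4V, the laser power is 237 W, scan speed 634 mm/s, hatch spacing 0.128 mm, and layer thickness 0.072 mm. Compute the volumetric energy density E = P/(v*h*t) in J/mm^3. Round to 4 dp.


E = 237 / (634*0.128*0.072) = 40.5617 J/mm^3


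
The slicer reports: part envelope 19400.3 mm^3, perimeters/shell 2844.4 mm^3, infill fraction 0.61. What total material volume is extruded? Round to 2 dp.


V_infill = (19400.3 - 2844.4) * 0.61 = 10099.1
V_total = 2844.4 + 10099.1 = 12943.5 mm^3


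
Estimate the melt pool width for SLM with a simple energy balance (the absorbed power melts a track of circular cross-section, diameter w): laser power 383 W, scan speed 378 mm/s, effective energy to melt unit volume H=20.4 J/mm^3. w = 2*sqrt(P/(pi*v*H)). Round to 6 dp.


w = 2*sqrt(383/(pi*378*20.4)) = 0.251474 mm


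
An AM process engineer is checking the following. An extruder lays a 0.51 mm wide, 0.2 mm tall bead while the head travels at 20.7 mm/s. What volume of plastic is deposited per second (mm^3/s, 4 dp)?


Rate = 0.51 * 0.2 * 20.7 = 2.1114 mm^3/s


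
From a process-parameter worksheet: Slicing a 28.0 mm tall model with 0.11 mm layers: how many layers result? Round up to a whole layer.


Layers = ceil(28.0/0.11) = 255


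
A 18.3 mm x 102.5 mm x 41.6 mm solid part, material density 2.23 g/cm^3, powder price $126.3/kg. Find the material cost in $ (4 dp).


V = 18.3 * 102.5 * 41.6 = 78031.2 mm^3 = 78.0312 cm^3
Mass = 78.0312 * 2.23 / 1000 = 0.17400958 kg
Cost = 0.17400958 * 126.3 = 21.9774 $


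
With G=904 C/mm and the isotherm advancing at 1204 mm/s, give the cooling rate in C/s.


CR = 904 * 1204 = 1088416 C/s


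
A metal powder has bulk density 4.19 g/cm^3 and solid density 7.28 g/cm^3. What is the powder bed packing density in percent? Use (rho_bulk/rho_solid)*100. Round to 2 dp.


Packing = (4.19/7.28)*100 = 57.55 %


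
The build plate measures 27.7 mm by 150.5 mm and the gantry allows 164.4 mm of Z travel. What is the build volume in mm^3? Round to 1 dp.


V = 27.7 * 150.5 * 164.4 = 685358.9 mm^3


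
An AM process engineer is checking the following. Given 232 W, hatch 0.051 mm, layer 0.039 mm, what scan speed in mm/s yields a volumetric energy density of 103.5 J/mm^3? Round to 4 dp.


v = 232 / (103.5*0.051*0.039) = 1126.9713 mm/s


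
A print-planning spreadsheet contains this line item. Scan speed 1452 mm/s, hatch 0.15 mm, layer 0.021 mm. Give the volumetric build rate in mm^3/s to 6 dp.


Rate = 1452 * 0.15 * 0.021 = 4.5738 mm^3/s


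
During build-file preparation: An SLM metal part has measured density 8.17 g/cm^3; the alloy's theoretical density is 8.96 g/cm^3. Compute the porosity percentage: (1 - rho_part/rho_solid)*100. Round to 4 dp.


Porosity = (1-8.17/8.96)*100 = 8.817 %
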